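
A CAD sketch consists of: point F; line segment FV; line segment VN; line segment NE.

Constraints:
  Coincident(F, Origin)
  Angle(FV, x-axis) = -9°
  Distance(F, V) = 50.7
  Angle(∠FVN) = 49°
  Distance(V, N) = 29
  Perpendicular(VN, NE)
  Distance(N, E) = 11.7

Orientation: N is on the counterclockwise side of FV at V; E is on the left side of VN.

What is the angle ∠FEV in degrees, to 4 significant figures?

121.1°

∠FVN = 49.0°, so VN runs at -9.0° + (180° − 49.0°) = 122.0° from the x-axis; with |VN| = 29.0, N = V + 29.0·(cos 122.0°, sin 122.0°) = (34.71, 16.66). VN ⟂ NE; with |NE| = 11.7 on the left of VN, E = N + 11.7·(-0.8480, -0.5299) = (24.79, 10.46). Then cos ∠FEV = EF·EV / (|EF||EV|), giving 121.1°.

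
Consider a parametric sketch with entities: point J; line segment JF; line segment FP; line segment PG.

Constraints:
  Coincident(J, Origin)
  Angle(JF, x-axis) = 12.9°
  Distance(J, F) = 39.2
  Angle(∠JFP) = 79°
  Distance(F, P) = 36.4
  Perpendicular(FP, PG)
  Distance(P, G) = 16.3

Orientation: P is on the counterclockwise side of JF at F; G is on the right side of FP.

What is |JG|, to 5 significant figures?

61.945

∠JFP = 79.0°, so FP runs at 12.9° + (180° − 79.0°) = 113.90° from the x-axis; with |FP| = 36.4, P = F + 36.4·(cos 113.90°, sin 113.90°) = (23.463, 42.030). The perpendicularity gives PG at right angles to FP; with |PG| = 16.3 on the right of FP, G = P + 16.3·(0.91425, 0.40514) = (38.366, 48.634). Then |JG| = |G − J| = 61.945.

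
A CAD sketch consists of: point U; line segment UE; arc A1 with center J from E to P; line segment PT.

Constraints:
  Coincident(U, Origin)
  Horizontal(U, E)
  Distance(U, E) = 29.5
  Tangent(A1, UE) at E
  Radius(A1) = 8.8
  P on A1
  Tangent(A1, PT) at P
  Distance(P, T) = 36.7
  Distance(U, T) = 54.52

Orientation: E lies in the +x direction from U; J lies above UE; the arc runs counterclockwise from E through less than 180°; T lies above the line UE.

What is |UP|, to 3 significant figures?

39.6

U is at the origin; U and E share the same y with |UE| = 29.5 and E on the +x side, so E = (29.5, 0.00). A1 meets UE tangentially, so JE is at right angles to UE, so J = E + (0, 8.8) = (29.5, 8.80). Since JP ⟂ PT (tangency), |JT| = √(8.8² + 36.7²) = 37.7 regardless of where P sits on A1. So T lies on both circle(U, 54.52) and circle(J, 37.7); the above-UE intersection is T = (28.4, 46.5). P is the foot of the tangent from T: P = (38.0, 11.1).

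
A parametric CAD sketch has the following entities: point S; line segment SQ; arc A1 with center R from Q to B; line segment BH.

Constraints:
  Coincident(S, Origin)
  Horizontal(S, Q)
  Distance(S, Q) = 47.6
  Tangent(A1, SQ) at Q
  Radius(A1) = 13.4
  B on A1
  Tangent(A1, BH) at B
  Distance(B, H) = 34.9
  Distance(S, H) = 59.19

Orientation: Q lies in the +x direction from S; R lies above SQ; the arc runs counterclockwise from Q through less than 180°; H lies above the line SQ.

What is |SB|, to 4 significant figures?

61.75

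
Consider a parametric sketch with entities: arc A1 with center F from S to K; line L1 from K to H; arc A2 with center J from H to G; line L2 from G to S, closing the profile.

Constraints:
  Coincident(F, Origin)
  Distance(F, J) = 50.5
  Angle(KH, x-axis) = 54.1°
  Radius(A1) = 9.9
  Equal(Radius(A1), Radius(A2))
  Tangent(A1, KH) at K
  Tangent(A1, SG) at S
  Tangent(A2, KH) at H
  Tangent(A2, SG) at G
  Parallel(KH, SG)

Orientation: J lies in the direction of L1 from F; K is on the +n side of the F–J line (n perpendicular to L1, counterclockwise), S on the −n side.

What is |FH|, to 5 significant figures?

51.461

The slot axis is L1's direction at 54.1°, so u = (cos 54.1°, sin 54.1°) = (0.58637, 0.81004) and n = (−sin 54.1°, cos 54.1°) = (-0.81004, 0.58637). F is at the origin and J lies 50.5 along u from F, so J = 50.5·u = (29.612, 40.907). Tangency of A1 to both parallel lines with radius 9.9 puts K and S at F ± 9.9·n: K = (-8.0194, 5.8051), S = (8.0194, -5.8051). Equal radii place H and G the same way about J: H = J + 9.9·n = (21.592, 46.712), G = J − 9.9·n = (37.631, 35.102). Then |FH| = |H − F| = 51.461.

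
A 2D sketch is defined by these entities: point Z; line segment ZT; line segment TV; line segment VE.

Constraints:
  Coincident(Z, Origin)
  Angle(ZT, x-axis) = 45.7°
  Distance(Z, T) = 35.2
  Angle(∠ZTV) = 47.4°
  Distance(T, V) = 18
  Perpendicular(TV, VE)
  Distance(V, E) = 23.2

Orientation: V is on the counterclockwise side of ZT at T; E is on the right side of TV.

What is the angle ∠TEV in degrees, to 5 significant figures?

37.807°

∠ZTV = 47.4°, so TV runs at 45.7° + (180° − 47.4°) = 178.30° from the x-axis; with |TV| = 18.0, V = T + 18.0·(cos 178.30°, sin 178.30°) = (6.5921, 25.726). TV is perpendicular to VE; with |VE| = 23.2 on the right of TV, E = V + 23.2·(0.029666, 0.99956) = (7.2804, 48.916). Then cos ∠TEV = ET·EV / (|ET||EV|), giving 37.807°.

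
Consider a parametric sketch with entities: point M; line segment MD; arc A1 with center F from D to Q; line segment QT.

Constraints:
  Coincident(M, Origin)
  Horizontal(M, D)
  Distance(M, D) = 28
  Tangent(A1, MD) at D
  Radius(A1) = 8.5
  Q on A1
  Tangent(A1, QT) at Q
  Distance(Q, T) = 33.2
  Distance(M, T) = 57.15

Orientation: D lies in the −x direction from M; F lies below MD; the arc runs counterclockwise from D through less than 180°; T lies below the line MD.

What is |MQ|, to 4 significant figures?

37.20

M is at the origin; M and D share the same y with |MD| = 28.0 and D on the −x side, so D = (-28.00, 0.000). The tangent condition forces FD to be normal to MD, so F = D + (0, -8.5) = (-28.00, -8.500). Since FQ ⟂ QT (tangency), |FT| = √(8.5² + 33.2²) = 34.27 regardless of where Q sits on A1. So T lies on both circle(M, 57.15) and circle(F, 34.27); the below-MD intersection is T = (-40.36, -40.47). Q is the foot of the tangent from T: Q = (-36.44, -7.497).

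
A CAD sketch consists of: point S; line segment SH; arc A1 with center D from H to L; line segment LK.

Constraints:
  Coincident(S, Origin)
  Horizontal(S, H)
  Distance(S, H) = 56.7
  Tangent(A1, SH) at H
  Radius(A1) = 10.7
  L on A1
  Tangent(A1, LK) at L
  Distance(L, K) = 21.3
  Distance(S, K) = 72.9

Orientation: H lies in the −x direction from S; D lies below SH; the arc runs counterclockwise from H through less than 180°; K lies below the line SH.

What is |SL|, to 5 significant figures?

68.375

Checks: |DL| = 10.70 ✓; ∠(DL, LK) = 90.00° ✓; |LK| = 21.30 ✓; |SK| = 72.90 ✓.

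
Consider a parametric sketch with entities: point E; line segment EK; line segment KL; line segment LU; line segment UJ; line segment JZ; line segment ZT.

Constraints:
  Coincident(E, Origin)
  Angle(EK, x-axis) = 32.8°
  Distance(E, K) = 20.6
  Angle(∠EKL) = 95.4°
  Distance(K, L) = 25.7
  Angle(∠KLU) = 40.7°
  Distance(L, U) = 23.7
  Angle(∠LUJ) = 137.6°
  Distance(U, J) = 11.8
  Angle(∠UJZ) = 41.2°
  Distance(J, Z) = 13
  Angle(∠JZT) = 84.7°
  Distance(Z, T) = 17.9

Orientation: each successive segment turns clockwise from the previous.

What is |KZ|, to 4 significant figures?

9.075

∠LUJ = 137.6° gives UJ at 126.5° from the x-axis; with |UJ| = 11.8, J = (2.933, 5.011). ∠UJZ = 41.2° gives JZ at -12.30° from the x-axis; with |JZ| = 13.0, Z = (15.63, 2.242). Then |KZ| = |Z − K| = 9.075.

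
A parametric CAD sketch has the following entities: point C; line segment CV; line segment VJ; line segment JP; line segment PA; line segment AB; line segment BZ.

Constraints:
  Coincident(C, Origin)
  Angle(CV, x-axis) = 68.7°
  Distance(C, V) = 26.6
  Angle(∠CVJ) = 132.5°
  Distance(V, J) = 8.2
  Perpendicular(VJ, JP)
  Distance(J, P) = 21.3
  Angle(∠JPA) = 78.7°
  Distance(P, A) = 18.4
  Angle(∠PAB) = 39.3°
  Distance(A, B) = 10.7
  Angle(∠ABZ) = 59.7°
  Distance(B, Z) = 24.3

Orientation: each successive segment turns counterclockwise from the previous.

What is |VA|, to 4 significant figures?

20.25

C is at the origin; CV runs at 68.7° with length 26.6, so V = (9.662, 24.78). ∠CVJ = 132.5° gives VJ at 116.2° from the x-axis; with |VJ| = 8.2, J = (6.042, 32.14). VJ ⟂ JP, so JP runs at -153.8°; with |JP| = 21.3, P = (-13.07, 22.74). ∠JPA = 78.7° gives PA at -52.50° from the x-axis; with |PA| = 18.4, A = (-1.868, 8.139). Then |VA| = |A − V| = 20.25.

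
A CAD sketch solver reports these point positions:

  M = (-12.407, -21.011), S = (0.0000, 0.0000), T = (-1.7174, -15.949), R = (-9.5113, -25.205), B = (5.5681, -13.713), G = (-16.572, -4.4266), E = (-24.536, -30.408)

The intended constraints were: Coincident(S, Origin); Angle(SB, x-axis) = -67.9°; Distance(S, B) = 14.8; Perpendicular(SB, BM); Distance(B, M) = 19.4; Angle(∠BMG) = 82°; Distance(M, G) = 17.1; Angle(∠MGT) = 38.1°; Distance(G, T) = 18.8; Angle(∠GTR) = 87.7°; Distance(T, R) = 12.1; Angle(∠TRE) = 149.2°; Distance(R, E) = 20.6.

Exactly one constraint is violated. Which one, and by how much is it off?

Distance(R, E) = 20.6 — off by 4.70.

S = (0.00, 0.00) ✓; SB at -67.90° ✓; |SB| = 14.80 ✓; ∠(SB, BM) = 90.00° ✓; |BM| = 19.40 ✓; ∠BMG = 82.00° ✓; |MG| = 17.10 ✓; ∠MGT = 38.10° ✓; |GT| = 18.80 ✓; ∠GTR = 87.70° ✓; |TR| = 12.10 ✓; ∠TRE = 149.2° ✓; |RE| = 15.90 ✗.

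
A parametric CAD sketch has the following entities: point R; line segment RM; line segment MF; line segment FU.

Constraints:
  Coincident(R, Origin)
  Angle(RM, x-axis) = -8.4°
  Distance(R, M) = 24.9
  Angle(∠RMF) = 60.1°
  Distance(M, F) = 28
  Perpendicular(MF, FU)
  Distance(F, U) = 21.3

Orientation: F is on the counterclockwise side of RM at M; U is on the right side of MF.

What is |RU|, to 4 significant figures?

45.63

R is at the origin; RM runs at -8.4° with length 24.9, so M = 24.9·(cos -8.4°, sin -8.4°) = (24.63, -3.637). ∠RMF = 60.1°, so MF runs at -8.4° + (180° − 60.1°) = 111.5° from the x-axis; with |MF| = 28.0, F = M + 28.0·(cos 111.5°, sin 111.5°) = (14.37, 22.41). MF ⟂ FU; with |FU| = 21.3 on the right of MF, U = F + 21.3·(0.9304, 0.3665) = (34.19, 30.22). Then |RU| = |U − R| = 45.63.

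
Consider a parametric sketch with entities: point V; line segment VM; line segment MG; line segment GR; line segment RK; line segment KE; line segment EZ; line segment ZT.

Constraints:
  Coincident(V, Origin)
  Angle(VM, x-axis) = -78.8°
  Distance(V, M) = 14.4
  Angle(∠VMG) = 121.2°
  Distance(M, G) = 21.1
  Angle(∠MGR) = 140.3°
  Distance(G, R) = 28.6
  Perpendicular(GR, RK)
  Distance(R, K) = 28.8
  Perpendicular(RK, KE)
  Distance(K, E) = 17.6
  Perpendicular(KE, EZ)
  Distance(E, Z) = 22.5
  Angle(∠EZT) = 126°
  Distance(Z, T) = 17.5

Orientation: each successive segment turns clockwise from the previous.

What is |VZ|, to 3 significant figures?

33.0

V is at the origin; VM runs at -78.8° with length 14.4, so M = (2.80, -14.1). ∠VMG = 121.2° gives MG at -138° from the x-axis; with |MG| = 21.1, G = (-12.8, -28.4). ∠MGR = 140.3° gives GR at -177° from the x-axis; with |GR| = 28.6, R = (-41.4, -29.7). GR is perpendicular to RK, so RK runs at 92.7°; with |RK| = 28.8, K = (-42.7, -0.933). RK ⟂ KE, so KE runs at 2.70°; with |KE| = 17.6, E = (-25.1, -0.104). KE ⟂ EZ, so EZ runs at -87.3°; with |EZ| = 22.5, Z = (-24.1, -22.6). Then |VZ| = |Z − V| = 33.0.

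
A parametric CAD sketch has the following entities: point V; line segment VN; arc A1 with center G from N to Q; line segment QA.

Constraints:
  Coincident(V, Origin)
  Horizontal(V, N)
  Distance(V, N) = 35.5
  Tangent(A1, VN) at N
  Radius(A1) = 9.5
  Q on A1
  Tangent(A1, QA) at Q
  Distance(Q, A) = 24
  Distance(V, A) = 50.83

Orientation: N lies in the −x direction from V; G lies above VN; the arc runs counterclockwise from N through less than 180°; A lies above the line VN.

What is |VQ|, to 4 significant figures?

29.97

Checks: ∠(GN, NV) = 90.00° ✓; |GN| = 9.500 ✓; |GQ| = 9.500 ✓; ∠(GQ, QA) = 90.00° ✓; |QA| = 24.00 ✓; |VA| = 50.83 ✓.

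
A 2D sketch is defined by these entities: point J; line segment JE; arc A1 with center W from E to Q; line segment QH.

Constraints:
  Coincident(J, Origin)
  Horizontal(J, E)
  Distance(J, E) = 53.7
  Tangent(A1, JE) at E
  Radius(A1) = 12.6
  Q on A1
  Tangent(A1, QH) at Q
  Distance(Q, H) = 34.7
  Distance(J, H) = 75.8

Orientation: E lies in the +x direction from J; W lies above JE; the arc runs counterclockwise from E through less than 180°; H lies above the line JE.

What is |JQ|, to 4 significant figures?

67.76

Checks: J.y = 0.00, E.y = 0.00 ✓; |WQ| = 12.60 ✓; ∠(WQ, QH) = 90.00° ✓; |QH| = 34.70 ✓; |JH| = 75.80 ✓.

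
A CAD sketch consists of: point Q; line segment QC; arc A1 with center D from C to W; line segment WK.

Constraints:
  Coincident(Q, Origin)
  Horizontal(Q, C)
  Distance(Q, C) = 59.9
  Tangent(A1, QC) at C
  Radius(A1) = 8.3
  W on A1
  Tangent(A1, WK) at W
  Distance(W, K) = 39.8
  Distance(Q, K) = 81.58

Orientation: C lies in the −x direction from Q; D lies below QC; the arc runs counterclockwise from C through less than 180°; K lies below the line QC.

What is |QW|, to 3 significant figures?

68.8

Q is at the origin; QC is horizontal with |QC| = 59.9 and C on the −x side, so C = (-59.9, 0.00). Since A1 is tangent to QC there, DC ⟂ QC, so D = C + (0, -8.3) = (-59.9, -8.30). Since DW ⟂ WK (tangency), |DK| = √(8.3² + 39.8²) = 40.7 regardless of where W sits on A1. So K lies on both circle(Q, 81.58) and circle(D, 40.7); the below-QC intersection is K = (-65.6, -48.6). W is the foot of the tangent from K: W = (-68.2, -8.85).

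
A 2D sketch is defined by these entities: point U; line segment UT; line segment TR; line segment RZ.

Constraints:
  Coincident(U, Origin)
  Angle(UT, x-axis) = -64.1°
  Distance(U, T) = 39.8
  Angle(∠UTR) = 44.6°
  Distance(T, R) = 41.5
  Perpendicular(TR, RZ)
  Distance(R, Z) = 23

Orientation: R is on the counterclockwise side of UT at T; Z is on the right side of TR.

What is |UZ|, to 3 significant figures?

52.6

U is at the origin; UT runs at -64.1° with length 39.8, so T = 39.8·(cos -64.1°, sin -64.1°) = (17.4, -35.8). ∠UTR = 44.6°, so TR runs at -64.1° + (180° − 44.6°) = 71.3° from the x-axis; with |TR| = 41.5, R = T + 41.5·(cos 71.3°, sin 71.3°) = (30.7, 3.51). The perpendicularity gives RZ at right angles to TR; with |RZ| = 23.0 on the right of TR, Z = R + 23.0·(0.947, -0.321) = (52.5, -3.87). Then |UZ| = |Z − U| = 52.6.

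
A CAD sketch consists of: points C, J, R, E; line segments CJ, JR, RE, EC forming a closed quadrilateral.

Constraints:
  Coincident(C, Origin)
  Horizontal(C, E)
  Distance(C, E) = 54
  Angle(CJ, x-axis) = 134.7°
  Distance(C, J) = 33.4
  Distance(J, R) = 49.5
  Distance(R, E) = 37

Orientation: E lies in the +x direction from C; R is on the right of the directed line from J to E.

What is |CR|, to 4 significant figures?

17.80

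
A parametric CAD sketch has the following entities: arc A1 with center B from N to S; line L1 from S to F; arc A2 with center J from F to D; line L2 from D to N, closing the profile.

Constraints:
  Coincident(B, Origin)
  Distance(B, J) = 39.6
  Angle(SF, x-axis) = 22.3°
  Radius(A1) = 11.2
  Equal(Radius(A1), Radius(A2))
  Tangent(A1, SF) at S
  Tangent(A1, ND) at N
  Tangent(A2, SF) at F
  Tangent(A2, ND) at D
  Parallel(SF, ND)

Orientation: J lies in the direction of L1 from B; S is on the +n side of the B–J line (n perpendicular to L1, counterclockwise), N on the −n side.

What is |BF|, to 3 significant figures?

41.2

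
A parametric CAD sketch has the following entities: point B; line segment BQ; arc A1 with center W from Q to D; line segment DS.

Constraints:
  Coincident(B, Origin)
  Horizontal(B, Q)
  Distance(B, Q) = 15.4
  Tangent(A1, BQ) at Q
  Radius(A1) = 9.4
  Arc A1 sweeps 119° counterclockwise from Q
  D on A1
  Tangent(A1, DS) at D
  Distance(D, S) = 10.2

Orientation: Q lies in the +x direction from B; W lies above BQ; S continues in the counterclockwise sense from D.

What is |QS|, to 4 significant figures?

23.11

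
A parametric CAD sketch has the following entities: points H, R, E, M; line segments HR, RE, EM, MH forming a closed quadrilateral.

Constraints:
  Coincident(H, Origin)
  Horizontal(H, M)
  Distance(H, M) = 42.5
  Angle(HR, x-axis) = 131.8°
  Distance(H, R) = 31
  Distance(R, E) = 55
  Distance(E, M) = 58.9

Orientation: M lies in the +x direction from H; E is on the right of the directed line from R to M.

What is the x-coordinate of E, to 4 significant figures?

-7.948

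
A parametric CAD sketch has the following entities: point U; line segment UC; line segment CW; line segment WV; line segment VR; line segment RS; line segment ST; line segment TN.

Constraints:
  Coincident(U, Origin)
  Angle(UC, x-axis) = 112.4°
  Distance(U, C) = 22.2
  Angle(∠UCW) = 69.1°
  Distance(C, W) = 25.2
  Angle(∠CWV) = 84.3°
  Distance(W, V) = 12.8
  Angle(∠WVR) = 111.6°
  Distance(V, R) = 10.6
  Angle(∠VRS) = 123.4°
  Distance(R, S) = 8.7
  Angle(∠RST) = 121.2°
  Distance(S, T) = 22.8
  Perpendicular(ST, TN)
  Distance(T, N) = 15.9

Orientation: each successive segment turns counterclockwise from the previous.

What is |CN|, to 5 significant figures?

28.366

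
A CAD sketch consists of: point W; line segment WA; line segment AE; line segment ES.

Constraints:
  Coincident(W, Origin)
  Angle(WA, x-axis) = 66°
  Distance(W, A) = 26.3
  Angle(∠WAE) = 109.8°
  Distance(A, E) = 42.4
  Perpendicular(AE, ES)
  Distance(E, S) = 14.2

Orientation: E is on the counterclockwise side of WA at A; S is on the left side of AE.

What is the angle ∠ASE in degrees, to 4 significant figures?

71.48°

W is at the origin; WA runs at 66.0° with length 26.3, so A = 26.3·(cos 66.0°, sin 66.0°) = (10.70, 24.03). ∠WAE = 109.8°, so AE runs at 66.0° + (180° − 109.8°) = 136.2° from the x-axis; with |AE| = 42.4, E = A + 42.4·(cos 136.2°, sin 136.2°) = (-19.91, 53.37). The perpendicularity gives ES at right angles to AE; with |ES| = 14.2 on the left of AE, S = E + 14.2·(-0.6921, -0.7218) = (-29.73, 43.12). Then cos ∠ASE = SA·SE / (|SA||SE|), giving 71.48°.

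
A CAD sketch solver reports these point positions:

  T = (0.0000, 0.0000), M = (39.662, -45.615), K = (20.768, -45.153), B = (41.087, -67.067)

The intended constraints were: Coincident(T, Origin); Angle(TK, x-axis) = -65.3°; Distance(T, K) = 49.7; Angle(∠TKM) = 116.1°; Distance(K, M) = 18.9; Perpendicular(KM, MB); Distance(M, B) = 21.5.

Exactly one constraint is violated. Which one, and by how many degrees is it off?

Perpendicular(KM, MB) — off by 5.20°.

T = (0.00, 0.00) ✓; TK at -65.30° ✓; |TK| = 49.70 ✓; ∠TKM = 116.1° ✓; |KM| = 18.90 ✓; ∠(KM, MB) = 84.80° ✗; |MB| = 21.50 ✓.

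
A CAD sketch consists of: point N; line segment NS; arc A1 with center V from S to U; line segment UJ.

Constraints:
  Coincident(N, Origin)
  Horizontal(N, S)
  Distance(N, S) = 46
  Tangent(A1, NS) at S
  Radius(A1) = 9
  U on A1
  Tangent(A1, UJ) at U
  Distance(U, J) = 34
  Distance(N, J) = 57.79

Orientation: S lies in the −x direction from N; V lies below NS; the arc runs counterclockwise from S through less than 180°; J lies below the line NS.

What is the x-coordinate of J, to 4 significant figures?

-38.26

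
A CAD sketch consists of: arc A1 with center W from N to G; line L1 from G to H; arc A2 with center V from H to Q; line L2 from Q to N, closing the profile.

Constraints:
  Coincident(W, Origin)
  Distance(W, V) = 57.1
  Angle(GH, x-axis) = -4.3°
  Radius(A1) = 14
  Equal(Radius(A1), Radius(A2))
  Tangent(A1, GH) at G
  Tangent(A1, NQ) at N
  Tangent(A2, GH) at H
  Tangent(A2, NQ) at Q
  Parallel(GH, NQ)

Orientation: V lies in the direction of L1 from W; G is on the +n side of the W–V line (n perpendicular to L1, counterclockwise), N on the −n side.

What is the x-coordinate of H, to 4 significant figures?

57.99

The slot axis is L1's direction at -4.3°, so u = (cos -4.3°, sin -4.3°) = (0.9972, -0.07498) and n = (−sin -4.3°, cos -4.3°) = (0.07498, 0.9972). W is at the origin and V lies 57.1 along u from W, so V = 57.1·u = (56.94, -4.281). Tangency of A1 to both parallel lines with radius 14.0 puts G and N at W ± 14.0·n: G = (1.050, 13.96), N = (-1.050, -13.96). Equal radii place H and Q the same way about V: H = V + 14.0·n = (57.99, 9.679), Q = V − 14.0·n = (55.89, -18.24). So H.x = 57.99.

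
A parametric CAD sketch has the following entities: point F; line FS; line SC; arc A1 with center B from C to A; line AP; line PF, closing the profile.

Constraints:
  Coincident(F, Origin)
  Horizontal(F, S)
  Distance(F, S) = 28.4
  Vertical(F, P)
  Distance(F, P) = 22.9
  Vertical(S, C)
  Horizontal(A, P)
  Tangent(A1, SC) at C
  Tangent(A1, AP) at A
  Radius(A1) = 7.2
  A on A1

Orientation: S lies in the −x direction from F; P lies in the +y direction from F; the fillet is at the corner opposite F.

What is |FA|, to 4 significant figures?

31.21

The virtual corner opposite F is at (-28.40, 22.90). A1 meets SC tangentially, so BC is at right angles to SC and tangency of A1 to AP means the radius BA is perpendicular to AP, with radius 7.2, so the center B sits 7.2 in from both sides at B = (-21.20, 15.70). That places the tangent points at C = (-28.40, 15.70) on SC and A = (-21.20, 22.90) on AP. Then |FA| = |A − F| = 31.21.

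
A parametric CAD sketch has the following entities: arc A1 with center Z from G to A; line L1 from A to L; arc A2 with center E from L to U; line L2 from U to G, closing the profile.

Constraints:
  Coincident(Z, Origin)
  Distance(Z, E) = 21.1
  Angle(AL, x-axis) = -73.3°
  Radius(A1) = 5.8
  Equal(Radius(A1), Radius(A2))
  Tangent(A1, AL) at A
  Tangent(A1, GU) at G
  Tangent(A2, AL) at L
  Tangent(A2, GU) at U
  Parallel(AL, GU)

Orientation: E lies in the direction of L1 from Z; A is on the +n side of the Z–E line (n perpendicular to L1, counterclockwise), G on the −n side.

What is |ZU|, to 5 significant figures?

21.883

The slot axis is L1's direction at -73.3°, so u = (cos -73.3°, sin -73.3°) = (0.28736, -0.95782) and n = (−sin -73.3°, cos -73.3°) = (0.95782, 0.28736). Z is at the origin and E lies 21.1 along u from Z, so E = 21.1·u = (6.0633, -20.210). Tangency of A1 to both parallel lines with radius 5.8 puts A and G at Z ± 5.8·n: A = (5.5554, 1.6667), G = (-5.5554, -1.6667). Equal radii place L and U the same way about E: L = E + 5.8·n = (11.619, -18.543), U = E − 5.8·n = (0.50794, -21.877). Then |ZU| = |U − Z| = 21.883.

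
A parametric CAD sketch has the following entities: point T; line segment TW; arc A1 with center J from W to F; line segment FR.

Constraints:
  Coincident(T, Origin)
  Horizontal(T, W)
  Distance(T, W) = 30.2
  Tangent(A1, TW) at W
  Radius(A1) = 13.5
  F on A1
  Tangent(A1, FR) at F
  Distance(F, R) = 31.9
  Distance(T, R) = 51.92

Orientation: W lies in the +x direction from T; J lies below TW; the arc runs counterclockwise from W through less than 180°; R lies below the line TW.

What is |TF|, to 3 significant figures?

23.0

T is at the origin; TW is horizontal with |TW| = 30.2 and W on the +x side, so W = (30.2, 0.00). Tangency of A1 to TW means the radius JW is perpendicular to TW, so J = W + (0, -13.5) = (30.2, -13.5). Since JF ⟂ FR (tangency), |JR| = √(13.5² + 31.9²) = 34.6 regardless of where F sits on A1. So R lies on both circle(T, 51.92) and circle(J, 34.6); the below-TW intersection is R = (21.8, -47.1). F is the foot of the tangent from R: F = (16.9, -15.6).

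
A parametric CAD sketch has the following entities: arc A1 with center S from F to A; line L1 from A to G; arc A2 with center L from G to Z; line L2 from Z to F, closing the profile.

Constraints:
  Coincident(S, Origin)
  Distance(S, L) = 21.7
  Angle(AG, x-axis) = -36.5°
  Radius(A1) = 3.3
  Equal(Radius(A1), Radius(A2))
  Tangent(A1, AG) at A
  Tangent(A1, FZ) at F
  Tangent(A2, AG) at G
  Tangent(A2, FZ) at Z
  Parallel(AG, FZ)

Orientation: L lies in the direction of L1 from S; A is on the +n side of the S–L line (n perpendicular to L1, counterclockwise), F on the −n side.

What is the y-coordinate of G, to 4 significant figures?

-10.25

The slot axis is L1's direction at -36.5°, so u = (cos -36.5°, sin -36.5°) = (0.8039, -0.5948) and n = (−sin -36.5°, cos -36.5°) = (0.5948, 0.8039). S is at the origin and L lies 21.7 along u from S, so L = 21.7·u = (17.44, -12.91). Tangency of A1 to both parallel lines with radius 3.3 puts A and F at S ± 3.3·n: A = (1.963, 2.653), F = (-1.963, -2.653). Equal radii place G and Z the same way about L: G = L + 3.3·n = (19.41, -10.25), Z = L − 3.3·n = (15.48, -15.56). So G.y = -10.25.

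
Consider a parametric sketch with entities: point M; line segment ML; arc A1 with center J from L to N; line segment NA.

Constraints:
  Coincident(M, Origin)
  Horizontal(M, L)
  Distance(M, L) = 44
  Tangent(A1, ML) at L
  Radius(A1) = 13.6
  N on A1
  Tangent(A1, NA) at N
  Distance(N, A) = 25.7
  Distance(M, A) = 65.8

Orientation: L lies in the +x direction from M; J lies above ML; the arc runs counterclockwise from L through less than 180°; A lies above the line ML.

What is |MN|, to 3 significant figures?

59.6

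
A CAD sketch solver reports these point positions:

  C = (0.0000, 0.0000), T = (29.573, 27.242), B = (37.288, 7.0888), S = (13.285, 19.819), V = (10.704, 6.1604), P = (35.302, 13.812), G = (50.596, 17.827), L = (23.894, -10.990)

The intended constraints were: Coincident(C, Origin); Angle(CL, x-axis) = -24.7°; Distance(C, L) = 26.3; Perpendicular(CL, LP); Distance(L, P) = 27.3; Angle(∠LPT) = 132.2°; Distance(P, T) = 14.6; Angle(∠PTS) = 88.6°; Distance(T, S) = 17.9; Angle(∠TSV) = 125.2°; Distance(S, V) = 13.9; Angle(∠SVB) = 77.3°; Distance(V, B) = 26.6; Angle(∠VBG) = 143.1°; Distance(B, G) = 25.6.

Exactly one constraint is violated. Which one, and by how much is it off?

Distance(B, G) = 25.6 — off by 8.50.

C = (0.00, 0.00) ✓; CL at -24.70° ✓; |CL| = 26.30 ✓; ∠(CL, LP) = 90.00° ✓; |LP| = 27.30 ✓; ∠LPT = 132.2° ✓; |PT| = 14.60 ✓; ∠PTS = 88.60° ✓; |TS| = 17.90 ✓; ∠TSV = 125.2° ✓; |SV| = 13.90 ✓; ∠SVB = 77.30° ✓; |VB| = 26.60 ✓; ∠VBG = 143.1° ✓; |BG| = 17.10 ✗.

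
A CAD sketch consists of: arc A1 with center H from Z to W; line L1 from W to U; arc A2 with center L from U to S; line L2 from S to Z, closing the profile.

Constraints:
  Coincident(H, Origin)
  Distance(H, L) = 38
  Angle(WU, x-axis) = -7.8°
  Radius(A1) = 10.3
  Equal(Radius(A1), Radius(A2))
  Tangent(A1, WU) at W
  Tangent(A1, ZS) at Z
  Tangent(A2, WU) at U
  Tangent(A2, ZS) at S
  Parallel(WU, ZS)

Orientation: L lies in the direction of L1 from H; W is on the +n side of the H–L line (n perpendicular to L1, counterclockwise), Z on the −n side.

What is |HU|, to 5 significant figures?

39.371

The slot axis is L1's direction at -7.8°, so u = (cos -7.8°, sin -7.8°) = (0.99075, -0.13572) and n = (−sin -7.8°, cos -7.8°) = (0.13572, 0.99075). H is at the origin and L lies 38.0 along u from H, so L = 38.0·u = (37.648, -5.1572). Tangency of A1 to both parallel lines with radius 10.3 puts W and Z at H ± 10.3·n: W = (1.3979, 10.205), Z = (-1.3979, -10.205). Equal radii place U and S the same way about L: U = L + 10.3·n = (39.046, 5.0475), S = L − 10.3·n = (36.251, -15.362). Then |HU| = |U − H| = 39.371.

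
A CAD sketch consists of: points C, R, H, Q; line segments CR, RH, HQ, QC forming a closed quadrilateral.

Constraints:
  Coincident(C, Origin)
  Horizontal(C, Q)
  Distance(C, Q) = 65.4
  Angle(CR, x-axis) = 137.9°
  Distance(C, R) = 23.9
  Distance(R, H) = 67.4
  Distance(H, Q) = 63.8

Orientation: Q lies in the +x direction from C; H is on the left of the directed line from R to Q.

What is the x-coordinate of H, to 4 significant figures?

36.05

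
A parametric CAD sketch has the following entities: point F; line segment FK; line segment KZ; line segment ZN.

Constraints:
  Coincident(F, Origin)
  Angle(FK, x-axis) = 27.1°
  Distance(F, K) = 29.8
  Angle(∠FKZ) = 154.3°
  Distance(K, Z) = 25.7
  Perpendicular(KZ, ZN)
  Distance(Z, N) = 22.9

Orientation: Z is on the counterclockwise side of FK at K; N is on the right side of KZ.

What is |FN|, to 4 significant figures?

63.60

F is at the origin; FK runs at 27.1° with length 29.8, so K = 29.8·(cos 27.1°, sin 27.1°) = (26.53, 13.58). ∠FKZ = 154.3°, so KZ runs at 27.1° + (180° − 154.3°) = 52.80° from the x-axis; with |KZ| = 25.7, Z = K + 25.7·(cos 52.80°, sin 52.80°) = (42.07, 34.05). KZ is perpendicular to ZN; with |ZN| = 22.9 on the right of KZ, N = Z + 22.9·(0.7965, -0.6046) = (60.31, 20.20). Then |FN| = |N − F| = 63.60.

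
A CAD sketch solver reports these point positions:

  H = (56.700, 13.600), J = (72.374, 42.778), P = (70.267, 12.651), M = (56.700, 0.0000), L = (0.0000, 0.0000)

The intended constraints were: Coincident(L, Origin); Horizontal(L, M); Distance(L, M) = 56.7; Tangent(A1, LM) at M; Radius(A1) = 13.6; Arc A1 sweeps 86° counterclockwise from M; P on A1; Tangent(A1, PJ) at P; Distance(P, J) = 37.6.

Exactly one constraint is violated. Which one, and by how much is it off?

Distance(P, J) = 37.6 — off by 7.40.

L = (0.00, 0.00) ✓; L.y = 0.00, M.y = 0.00 ✓; |LM| = 56.70 ✓; ∠(HM, ML) = 90.00° ✓; |HM| = 13.60 ✓; bearing(H→P) − bearing(H→M) = 86.00° ✓; |HP| = 13.60 ✓; ∠(HP, PJ) = 90.00° ✓; |PJ| = 30.20 ✗.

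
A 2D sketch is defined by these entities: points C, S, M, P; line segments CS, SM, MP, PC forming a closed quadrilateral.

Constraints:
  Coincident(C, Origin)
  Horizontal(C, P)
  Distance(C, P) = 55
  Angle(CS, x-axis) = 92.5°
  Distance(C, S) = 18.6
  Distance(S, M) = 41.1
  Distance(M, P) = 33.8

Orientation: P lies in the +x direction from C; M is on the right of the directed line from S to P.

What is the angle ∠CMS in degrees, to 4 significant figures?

22.43°

Checks: |SM| = 41.10 ✓; |MP| = 33.80 ✓.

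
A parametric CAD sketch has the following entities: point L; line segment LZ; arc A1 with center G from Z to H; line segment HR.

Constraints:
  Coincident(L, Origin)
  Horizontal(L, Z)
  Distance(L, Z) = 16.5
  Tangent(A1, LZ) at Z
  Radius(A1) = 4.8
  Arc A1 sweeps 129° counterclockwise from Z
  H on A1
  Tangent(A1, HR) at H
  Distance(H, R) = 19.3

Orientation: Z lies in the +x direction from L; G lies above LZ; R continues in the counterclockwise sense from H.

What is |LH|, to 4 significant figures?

21.69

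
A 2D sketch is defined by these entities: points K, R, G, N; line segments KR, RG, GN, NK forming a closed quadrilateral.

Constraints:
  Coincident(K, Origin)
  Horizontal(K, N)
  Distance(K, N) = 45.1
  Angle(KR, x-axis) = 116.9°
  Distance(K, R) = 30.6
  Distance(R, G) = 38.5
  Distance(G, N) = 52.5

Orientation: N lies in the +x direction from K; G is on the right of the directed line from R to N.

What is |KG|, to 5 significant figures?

12.245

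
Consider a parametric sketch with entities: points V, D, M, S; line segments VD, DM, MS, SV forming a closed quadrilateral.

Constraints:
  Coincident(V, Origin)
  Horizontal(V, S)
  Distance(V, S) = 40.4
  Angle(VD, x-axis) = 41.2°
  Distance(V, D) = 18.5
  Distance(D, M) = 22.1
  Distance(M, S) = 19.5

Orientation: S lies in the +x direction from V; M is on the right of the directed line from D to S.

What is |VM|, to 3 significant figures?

24.1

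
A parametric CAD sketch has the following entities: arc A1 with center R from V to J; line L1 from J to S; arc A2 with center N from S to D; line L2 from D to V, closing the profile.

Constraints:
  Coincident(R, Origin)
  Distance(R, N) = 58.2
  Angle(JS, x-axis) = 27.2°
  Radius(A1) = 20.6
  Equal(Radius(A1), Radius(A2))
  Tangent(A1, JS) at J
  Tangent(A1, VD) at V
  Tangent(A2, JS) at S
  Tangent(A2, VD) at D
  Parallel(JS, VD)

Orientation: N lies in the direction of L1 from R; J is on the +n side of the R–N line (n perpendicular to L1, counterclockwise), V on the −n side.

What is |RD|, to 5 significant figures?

61.738

Tangency of A1 to both parallel lines with radius 20.6 puts J and V at R ± 20.6·n: J = (-9.4162, 18.322), V = (9.4162, -18.322). Equal radii place S and D the same way about N: S = N + 20.6·n = (42.348, 44.925), D = N − 20.6·n = (61.180, 8.2811). Then |RD| = |D − R| = 61.738.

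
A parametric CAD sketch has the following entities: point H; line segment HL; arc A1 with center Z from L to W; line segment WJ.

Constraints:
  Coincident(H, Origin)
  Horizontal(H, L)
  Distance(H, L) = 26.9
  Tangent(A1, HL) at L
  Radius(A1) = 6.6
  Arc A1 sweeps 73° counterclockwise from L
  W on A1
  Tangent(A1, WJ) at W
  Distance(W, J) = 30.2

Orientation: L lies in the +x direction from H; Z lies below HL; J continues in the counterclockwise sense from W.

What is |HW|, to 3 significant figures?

21.1

H is at the origin; H and L share the same y with |HL| = 26.9 and L on the +x side, so L = (26.9, 0.00). The tangent condition forces ZL to be normal to HL, so Z = L + (0, -6.6) = (26.9, -6.60). On A1, L sits at bearing 90° from Z; a 73° counterclockwise sweep puts W at bearing 163°, so W = Z + 6.6·(cos 163°, sin 163°) = (20.6, -4.67). Then |HW| = |W − H| = 21.1.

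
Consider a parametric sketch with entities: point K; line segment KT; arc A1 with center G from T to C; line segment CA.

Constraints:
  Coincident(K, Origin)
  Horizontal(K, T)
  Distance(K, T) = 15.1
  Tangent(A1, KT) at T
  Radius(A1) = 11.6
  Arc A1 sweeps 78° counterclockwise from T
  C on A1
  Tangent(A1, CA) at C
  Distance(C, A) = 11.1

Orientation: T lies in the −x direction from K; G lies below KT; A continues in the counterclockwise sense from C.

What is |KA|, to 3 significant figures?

35.1

On A1, T sits at bearing 90° from G; a 78° counterclockwise sweep puts C at bearing 168°, so C = G + 11.6·(cos 168°, sin 168°) = (-26.4, -9.19). The tangent condition forces GC to be normal to CA, so CA runs along (−sin 168°, cos 168°); with |CA| = 11.1, A = (-28.8, -20.0). Then |KA| = |A − K| = 35.1.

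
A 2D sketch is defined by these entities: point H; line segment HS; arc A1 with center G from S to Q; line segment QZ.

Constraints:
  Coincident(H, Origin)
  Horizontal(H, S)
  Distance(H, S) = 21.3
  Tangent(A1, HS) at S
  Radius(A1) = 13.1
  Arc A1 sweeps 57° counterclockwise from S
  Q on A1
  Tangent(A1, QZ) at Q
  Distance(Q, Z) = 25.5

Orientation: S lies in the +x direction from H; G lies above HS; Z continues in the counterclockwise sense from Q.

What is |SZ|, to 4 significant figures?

36.97

H is at the origin; HS is horizontal with |HS| = 21.3 and S on the +x side, so S = (21.30, 0.000). The tangent condition forces GS to be normal to HS, so G = S + (0, 13.1) = (21.30, 13.10). On A1, S sits at bearing -90° from G; a 57° counterclockwise sweep puts Q at bearing -33°, so Q = G + 13.1·(cos -33°, sin -33°) = (32.29, 5.965). The tangent condition forces GQ to be normal to QZ, so QZ runs along (−sin -33°, cos -33°); with |QZ| = 25.5, Z = (46.17, 27.35). Then |SZ| = |Z − S| = 36.97.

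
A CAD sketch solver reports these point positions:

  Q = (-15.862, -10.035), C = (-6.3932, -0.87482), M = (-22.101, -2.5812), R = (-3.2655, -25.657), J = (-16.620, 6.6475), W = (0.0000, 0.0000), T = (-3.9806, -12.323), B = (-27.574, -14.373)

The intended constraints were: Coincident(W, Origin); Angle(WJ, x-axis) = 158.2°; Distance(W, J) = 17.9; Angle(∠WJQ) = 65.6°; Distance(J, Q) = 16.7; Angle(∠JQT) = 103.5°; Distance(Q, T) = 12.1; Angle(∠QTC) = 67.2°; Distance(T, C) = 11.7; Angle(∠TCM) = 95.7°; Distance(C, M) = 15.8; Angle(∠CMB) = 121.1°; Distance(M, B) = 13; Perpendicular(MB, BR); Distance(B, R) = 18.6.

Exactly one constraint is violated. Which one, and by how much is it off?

Distance(B, R) = 18.6 — off by 8.20.

W = (0.00, 0.00) ✓; WJ at 158.2° ✓; |WJ| = 17.90 ✓; ∠WJQ = 65.60° ✓; |JQ| = 16.70 ✓; ∠JQT = 103.5° ✓; |QT| = 12.10 ✓; ∠QTC = 67.20° ✓; |TC| = 11.70 ✓; ∠TCM = 95.70° ✓; |CM| = 15.80 ✓; ∠CMB = 121.1° ✓; |MB| = 13.00 ✓; ∠(MB, BR) = 90.00° ✓; |BR| = 26.80 ✗.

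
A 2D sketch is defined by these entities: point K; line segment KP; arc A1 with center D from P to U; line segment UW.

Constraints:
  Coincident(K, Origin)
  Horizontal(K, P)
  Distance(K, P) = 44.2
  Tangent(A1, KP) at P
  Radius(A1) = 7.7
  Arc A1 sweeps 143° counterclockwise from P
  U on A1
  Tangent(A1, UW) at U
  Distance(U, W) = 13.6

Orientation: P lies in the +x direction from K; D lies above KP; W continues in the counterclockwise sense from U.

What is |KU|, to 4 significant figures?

50.76

K is at the origin; K and P share the same y with |KP| = 44.2 and P on the +x side, so P = (44.20, 0.000). A1 meets KP tangentially, so DP is at right angles to KP, so D = P + (0, 7.7) = (44.20, 7.700). On A1, P sits at bearing -90° from D; a 143° counterclockwise sweep puts U at bearing 53°, so U = D + 7.7·(cos 53°, sin 53°) = (48.83, 13.85). Then |KU| = |U − K| = 50.76.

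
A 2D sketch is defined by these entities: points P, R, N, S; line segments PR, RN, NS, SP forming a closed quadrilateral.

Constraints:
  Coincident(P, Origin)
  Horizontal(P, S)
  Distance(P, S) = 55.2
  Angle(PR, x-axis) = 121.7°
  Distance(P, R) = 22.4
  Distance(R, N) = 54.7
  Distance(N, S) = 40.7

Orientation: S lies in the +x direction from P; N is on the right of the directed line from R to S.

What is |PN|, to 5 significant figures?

32.557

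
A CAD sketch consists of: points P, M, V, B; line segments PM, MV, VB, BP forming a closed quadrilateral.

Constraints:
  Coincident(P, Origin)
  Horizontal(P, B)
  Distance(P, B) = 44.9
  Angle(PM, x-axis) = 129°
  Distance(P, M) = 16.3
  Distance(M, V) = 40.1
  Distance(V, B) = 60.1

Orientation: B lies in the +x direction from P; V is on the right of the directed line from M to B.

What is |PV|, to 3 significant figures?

28.7

Checks: |MV| = 40.10 ✓; |VB| = 60.10 ✓.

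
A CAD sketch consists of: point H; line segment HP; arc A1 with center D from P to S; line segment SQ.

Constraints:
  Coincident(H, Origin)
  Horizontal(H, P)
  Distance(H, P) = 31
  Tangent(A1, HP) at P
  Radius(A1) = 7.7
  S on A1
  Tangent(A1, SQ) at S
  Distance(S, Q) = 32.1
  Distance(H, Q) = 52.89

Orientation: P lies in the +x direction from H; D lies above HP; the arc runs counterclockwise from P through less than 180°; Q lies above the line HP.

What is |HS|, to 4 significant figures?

39.61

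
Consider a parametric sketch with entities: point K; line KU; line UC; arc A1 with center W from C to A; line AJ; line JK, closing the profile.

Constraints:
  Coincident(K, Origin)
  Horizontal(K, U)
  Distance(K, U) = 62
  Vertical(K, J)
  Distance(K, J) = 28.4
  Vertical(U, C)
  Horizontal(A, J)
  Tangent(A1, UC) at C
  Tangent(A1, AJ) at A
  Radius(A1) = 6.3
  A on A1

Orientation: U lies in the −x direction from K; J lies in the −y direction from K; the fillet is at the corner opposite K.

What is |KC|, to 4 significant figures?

65.82

The virtual corner opposite K is at (-62.00, -28.40). A1 meets UC tangentially, so WC is at right angles to UC and A1 meets AJ tangentially, so WA is at right angles to AJ, with radius 6.3, so the center W sits 6.3 in from both sides at W = (-55.70, -22.10). That places the tangent points at C = (-62.00, -22.10) on UC and A = (-55.70, -28.40) on AJ. Then |KC| = |C − K| = 65.82.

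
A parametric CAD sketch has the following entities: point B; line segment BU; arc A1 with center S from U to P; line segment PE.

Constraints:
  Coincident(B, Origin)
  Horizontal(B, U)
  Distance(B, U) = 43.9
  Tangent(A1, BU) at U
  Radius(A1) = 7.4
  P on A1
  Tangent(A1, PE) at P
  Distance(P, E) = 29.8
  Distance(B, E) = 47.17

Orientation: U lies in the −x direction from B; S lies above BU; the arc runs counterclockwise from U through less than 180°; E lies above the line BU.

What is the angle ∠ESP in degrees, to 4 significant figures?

76.05°

Checks: |SP| = 7.400 ✓; ∠(SP, PE) = 90.00° ✓; |PE| = 29.80 ✓; |BE| = 47.17 ✓.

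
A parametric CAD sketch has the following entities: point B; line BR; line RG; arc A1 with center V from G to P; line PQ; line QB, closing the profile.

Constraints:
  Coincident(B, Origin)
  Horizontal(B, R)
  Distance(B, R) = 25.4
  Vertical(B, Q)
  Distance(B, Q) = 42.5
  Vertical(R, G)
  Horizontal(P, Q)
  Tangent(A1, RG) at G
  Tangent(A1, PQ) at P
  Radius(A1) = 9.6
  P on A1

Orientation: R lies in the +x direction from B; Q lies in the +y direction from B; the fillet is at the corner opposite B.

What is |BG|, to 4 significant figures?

41.56

B is at the origin; B and R share the same y with |BR| = 25.4 and R on the +x side, so R = (25.40, 0.000). BQ is vertical with |BQ| = 42.5 and Q on the +y side, so Q = (0.000, 42.50). The virtual corner opposite B is at (25.40, 42.50). Tangency of A1 to RG means the radius VG is perpendicular to RG and tangency of A1 to PQ means the radius VP is perpendicular to PQ, with radius 9.6, so the center V sits 9.6 in from both sides at V = (15.80, 32.90). That places the tangent points at G = (25.40, 32.90) on RG and P = (15.80, 42.50) on PQ. Then |BG| = |G − B| = 41.56.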